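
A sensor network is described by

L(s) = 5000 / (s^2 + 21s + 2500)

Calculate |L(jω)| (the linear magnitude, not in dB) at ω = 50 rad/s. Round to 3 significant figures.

At s = jω = j50:
quadratic: (j50)² + 21·j50 + 2500 = 0 + j1050 → |·| ≈ 1050, ∠ ≈ 90.00°
|L| = 5000 / 1050 ≈ 4.7619

4.76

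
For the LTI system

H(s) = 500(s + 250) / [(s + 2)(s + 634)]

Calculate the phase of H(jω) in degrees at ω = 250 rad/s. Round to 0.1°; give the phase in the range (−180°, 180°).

-66.1°

At s = jω = j250:
zero (s+250): 250 + j250 → |·| = √(250²+250²) = √125000 ≈ 353.55, ∠ = arctan(250/250) ≈ 45.00°
pole (s+2): 2 + j250 → |·| = √(2²+250²) = √62504 ≈ 250.01, ∠ = arctan(250/2) ≈ 89.54°
pole (s+634): 634 + j250 → |·| = √(634²+250²) = √464456 ≈ 681.51, ∠ = arctan(250/634) ≈ 21.52°
∠H = 45.00° − 111.06° = -66.06°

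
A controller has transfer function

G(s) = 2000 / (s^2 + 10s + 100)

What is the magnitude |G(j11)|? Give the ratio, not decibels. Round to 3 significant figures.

At s = jω = j11:
quadratic: (j11)² + 10·j11 + 100 = -21 + j110 → |·| ≈ 111.99, ∠ ≈ 100.81°
|G| = 2000 / 111.99 ≈ 17.859

17.9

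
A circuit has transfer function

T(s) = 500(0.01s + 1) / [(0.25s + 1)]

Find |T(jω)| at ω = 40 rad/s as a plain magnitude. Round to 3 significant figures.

At ω = 40 rad/s:
zero (1 + j40·0.01) = 1 + j0.4 → |·| ≈ 1.077, ∠ ≈ 21.80°
pole (1 + j40·0.25) = 1 + j10 → |·| ≈ 10.05, ∠ ≈ 84.29°
|T| = 500 · 1.077 / (10.05) ≈ 53.582

53.6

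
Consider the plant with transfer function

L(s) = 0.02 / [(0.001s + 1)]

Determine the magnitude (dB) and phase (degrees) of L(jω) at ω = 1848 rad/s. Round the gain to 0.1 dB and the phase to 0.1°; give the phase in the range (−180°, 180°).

-40.4 dB, -61.6°

At ω = 1848 rad/s:
pole (1 + j1848·0.001) = 1 + j1.848 → |·| ≈ 2.1012, ∠ ≈ 61.58°
|L| = 0.02 · 1 / (2.1012) ≈ 0.0095184
Gain = 20 log₁₀(0.0095184) ≈ -40.43 dB
∠L = (0°) − (61.58°) = -61.58°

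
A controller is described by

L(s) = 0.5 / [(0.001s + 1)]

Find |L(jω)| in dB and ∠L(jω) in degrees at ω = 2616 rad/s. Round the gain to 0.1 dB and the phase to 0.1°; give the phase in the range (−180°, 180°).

-15.0 dB, -69.1°

At ω = 2616 rad/s:
pole (1 + j2616·0.001) = 1 + j2.616 → |·| ≈ 2.8006, ∠ ≈ 69.08°
|L| = 0.5 · 1 / (2.8006) ≈ 0.17853
Gain = 20 log₁₀(0.17853) ≈ -14.97 dB
∠L = (0°) − (69.08°) = -69.08°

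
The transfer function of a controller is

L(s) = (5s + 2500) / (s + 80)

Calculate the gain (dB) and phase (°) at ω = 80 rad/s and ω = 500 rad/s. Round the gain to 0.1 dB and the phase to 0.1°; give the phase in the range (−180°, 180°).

ω = 80: 27.0 dB, -35.9°; ω = 500: 16.9 dB, -35.9°

Substitute s = j80:
Numerator: 5(j80) + 2500 = 2500 + j400
Denominator: (j80) + 80 = 80 + j80
|N| = √(2500² + 400²) ≈ 2531.8, ∠N ≈ 9.09°
|D| = √(80² + 80²) ≈ 113.14, ∠D ≈ 45.00°
|L| = 2531.8 / 113.14 ≈ 22.378
Gain = 20 log₁₀(22.378) ≈ 27.00 dB
∠L = 9.09° − 45.00° = -35.91°

Substitute s = j500:
Numerator: 5(j500) + 2500 = 2500 + j2500
Denominator: (j500) + 80 = 80 + j500
|N| = √(2500² + 2500²) ≈ 3535.5, ∠N ≈ 45.00°
|D| = √(80² + 500²) ≈ 506.36, ∠D ≈ 80.91°
|L| = 3535.5 / 506.36 ≈ 6.9822
Gain = 20 log₁₀(6.9822) ≈ 16.88 dB
∠L = 45.00° − 80.91° = -35.91°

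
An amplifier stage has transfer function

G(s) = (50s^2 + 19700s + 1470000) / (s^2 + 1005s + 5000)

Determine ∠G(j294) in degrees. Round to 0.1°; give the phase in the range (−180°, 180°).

Substitute s = j294:
Numerator: 50(j294)^2 + 19700(j294) + 1470000 = -2851800 + j5791800
Denominator: (j294)^2 + 1005(j294) + 5000 = -81436 + j295470
|N| = √(2851800² + 5791800²) ≈ 6.4558e+06, ∠N ≈ 116.21°
|D| = √(81436² + 295470²) ≈ 3.0649e+05, ∠D ≈ 105.41°
∠G = 116.21° − 105.41° = 10.80°

10.8°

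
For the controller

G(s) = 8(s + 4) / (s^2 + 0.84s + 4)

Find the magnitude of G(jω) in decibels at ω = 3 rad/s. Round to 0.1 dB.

At s = jω = j3:
zero (s+4): 4 + j3 → |·| = √(4²+3²) = √25 ≈ 5, ∠ = arctan(3/4) ≈ 36.87°
quadratic: (j3)² + 0.84·j3 + 4 = -5 + j2.52 → |·| ≈ 5.5991, ∠ ≈ 153.25°
|G| = 8 · 5 / 5.5991 ≈ 7.144
Gain = 20 log₁₀(7.144) ≈ 17.08 dB

17.1 dB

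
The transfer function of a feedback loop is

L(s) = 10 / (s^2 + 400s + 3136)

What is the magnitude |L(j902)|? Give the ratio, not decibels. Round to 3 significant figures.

Substitute s = j902:
Numerator: 10 = 10 + j0
Denominator: (j902)^2 + 400(j902) + 3136 = -810468 + j360800
|N| = √(10² + 0²) ≈ 10, ∠N ≈ 0.00°
|D| = √(810468² + 360800²) ≈ 8.8715e+05, ∠D ≈ 156.00°
|L| = 10 / 8.8715e+05 ≈ 1.1272e-05

1.13e-05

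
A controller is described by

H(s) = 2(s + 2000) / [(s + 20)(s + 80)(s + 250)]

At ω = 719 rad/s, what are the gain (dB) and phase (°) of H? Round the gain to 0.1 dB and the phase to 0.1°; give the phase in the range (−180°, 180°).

-99.4 dB, 136.9°

At s = jω = j719:
zero (s+2000): 2000 + j719 → |·| = √(2000²+719²) = √4516961 ≈ 2125.3, ∠ = arctan(719/2000) ≈ 19.77°
pole (s+20): 20 + j719 → |·| = √(20²+719²) = √517361 ≈ 719.28, ∠ = arctan(719/20) ≈ 88.41°
pole (s+80): 80 + j719 → |·| = √(80²+719²) = √523361 ≈ 723.44, ∠ = arctan(719/80) ≈ 83.65°
pole (s+250): 250 + j719 → |·| = √(250²+719²) = √579461 ≈ 761.22, ∠ = arctan(719/250) ≈ 70.83°
|H| = 2 · 2125.3 / 3.9611e+08 ≈ 1.0731e-05
Gain = 20 log₁₀(1.0731e-05) ≈ -99.39 dB
∠H = 19.77° − 242.89° = -223.12° ≡ 136.88° (principal value)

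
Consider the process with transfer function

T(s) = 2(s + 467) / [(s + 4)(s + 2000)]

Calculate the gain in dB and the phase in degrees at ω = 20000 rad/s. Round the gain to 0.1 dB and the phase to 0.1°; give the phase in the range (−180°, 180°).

At s = jω = j20000:
zero (s+467): 467 + j20000 → |·| = √(467²+20000²) = √400218089 ≈ 20005, ∠ = arctan(20000/467) ≈ 88.66°
pole (s+4): 4 + j20000 → |·| = √(4²+20000²) = √400000016 ≈ 20000, ∠ = arctan(20000/4) ≈ 89.99°
pole (s+2000): 2000 + j20000 → |·| = √(2000²+20000²) = √404000000 ≈ 20100, ∠ = arctan(20000/2000) ≈ 84.29°
|T| = 2 · 20005 / 4.02e+08 ≈ 9.9527e-05
Gain = 20 log₁₀(9.9527e-05) ≈ -80.04 dB
∠T = 88.66° − 174.28° = -85.62°

-80.0 dB, -85.6°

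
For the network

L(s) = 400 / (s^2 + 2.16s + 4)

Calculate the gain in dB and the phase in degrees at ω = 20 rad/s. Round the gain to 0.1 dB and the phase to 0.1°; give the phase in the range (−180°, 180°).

At s = jω = j20:
quadratic: (j20)² + 2.16·j20 + 4 = -396 + j43.2 → |·| ≈ 398.35, ∠ ≈ 173.77°
|L| = 400 / 398.35 ≈ 1.0041
Gain = 20 log₁₀(1.0041) ≈ 0.04 dB
∠L = 0.00° − 173.77° = -173.77°

0.0 dB, -173.8°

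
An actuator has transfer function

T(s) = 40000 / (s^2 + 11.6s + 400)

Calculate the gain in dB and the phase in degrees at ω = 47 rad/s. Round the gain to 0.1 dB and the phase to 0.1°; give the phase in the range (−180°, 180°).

26.5 dB, -163.2°

At s = jω = j47:
quadratic: (j47)² + 11.6·j47 + 400 = -1809 + j545.2 → |·| ≈ 1889.4, ∠ ≈ 163.23°
|T| = 40000 / 1889.4 ≈ 21.171
Gain = 20 log₁₀(21.171) ≈ 26.51 dB
∠T = 0.00° − 163.23° = -163.23°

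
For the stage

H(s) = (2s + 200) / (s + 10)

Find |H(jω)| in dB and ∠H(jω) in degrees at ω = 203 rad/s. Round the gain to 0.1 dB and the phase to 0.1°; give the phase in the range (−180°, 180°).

7.0 dB, -23.4°

Substitute s = j203:
Numerator: 2(j203) + 200 = 200 + j406
Denominator: (j203) + 10 = 10 + j203
|N| = √(200² + 406²) ≈ 452.59, ∠N ≈ 63.77°
|D| = √(10² + 203²) ≈ 203.25, ∠D ≈ 87.18°
|H| = 452.59 / 203.25 ≈ 2.2268
Gain = 20 log₁₀(2.2268) ≈ 6.95 dB
∠H = 63.77° − 87.18° = -23.41°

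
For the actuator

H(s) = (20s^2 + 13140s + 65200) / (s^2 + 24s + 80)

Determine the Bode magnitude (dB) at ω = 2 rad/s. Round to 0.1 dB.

57.9 dB

Substitute s = j2:
Numerator: 20(j2)^2 + 13140(j2) + 65200 = 65120 + j26280
Denominator: (j2)^2 + 24(j2) + 80 = 76 + j48
|N| = √(65120² + 26280²) ≈ 70223, ∠N ≈ 21.98°
|D| = √(76² + 48²) ≈ 89.889, ∠D ≈ 32.28°
|H| = 70223 / 89.889 ≈ 781.22
Gain = 20 log₁₀(781.22) ≈ 57.86 dB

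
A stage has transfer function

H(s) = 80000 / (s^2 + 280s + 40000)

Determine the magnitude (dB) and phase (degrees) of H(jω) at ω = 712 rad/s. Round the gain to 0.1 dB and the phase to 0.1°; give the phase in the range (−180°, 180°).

-16.1 dB, -156.9°

At s = jω = j712:
quadratic: (j712)² + 280·j712 + 40000 = -466944 + j199360 → |·| ≈ 5.0772e+05, ∠ ≈ 156.88°
|H| = 80000 / 5.0772e+05 ≈ 0.15757
Gain = 20 log₁₀(0.15757) ≈ -16.05 dB
∠H = 0.00° − 156.88° = -156.88°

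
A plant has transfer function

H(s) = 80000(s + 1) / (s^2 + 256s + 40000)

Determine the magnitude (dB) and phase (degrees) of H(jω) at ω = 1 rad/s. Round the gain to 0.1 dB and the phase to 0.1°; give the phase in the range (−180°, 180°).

At s = jω = j1:
zero (s+1): 1 + j1 → |·| = √(1²+1²) = √2 ≈ 1.4142, ∠ = arctan(1/1) ≈ 45.00°
quadratic: (j1)² + 256·j1 + 40000 = 39999 + j256 → |·| ≈ 40000, ∠ ≈ 0.37°
|H| = 80000 · 1.4142 / 40000 ≈ 2.8284
Gain = 20 log₁₀(2.8284) ≈ 9.03 dB
∠H = 45.00° − 0.37° = 44.63°

9.0 dB, 44.6°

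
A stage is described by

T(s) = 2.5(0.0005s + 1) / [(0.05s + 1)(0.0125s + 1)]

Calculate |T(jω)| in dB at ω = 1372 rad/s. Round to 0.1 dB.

At ω = 1372 rad/s:
zero (1 + j1372·0.0005) = 1 + j0.686 → |·| ≈ 1.2127, ∠ ≈ 34.45°
pole (1 + j1372·0.05) = 1 + j68.6 → |·| ≈ 68.607, ∠ ≈ 89.16°
pole (1 + j1372·0.0125) = 1 + j17.15 → |·| ≈ 17.179, ∠ ≈ 86.66°
|T| = 2.5 · 1.2127 / (68.607 · 17.179) ≈ 0.0025723
Gain = 20 log₁₀(0.0025723) ≈ -51.79 dB

-51.8 dB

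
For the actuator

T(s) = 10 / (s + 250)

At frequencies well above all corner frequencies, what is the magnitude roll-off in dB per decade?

-20 dB/decade

Each pole contributes −20 dB/decade at high frequency; each zero contributes +20 dB/decade.
Net: 0 zero(s) − 1 pole(s) → -20 dB/decade.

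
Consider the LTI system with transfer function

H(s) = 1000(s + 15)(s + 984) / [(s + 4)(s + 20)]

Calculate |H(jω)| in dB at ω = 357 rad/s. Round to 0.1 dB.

69.3 dB

At s = jω = j357:
zero (s+15): 15 + j357 → |·| = √(15²+357²) = √127674 ≈ 357.31, ∠ = arctan(357/15) ≈ 87.59°
zero (s+984): 984 + j357 → |·| = √(984²+357²) = √1095705 ≈ 1046.8, ∠ = arctan(357/984) ≈ 19.94°
pole (s+4): 4 + j357 → |·| = √(4²+357²) = √127465 ≈ 357.02, ∠ = arctan(357/4) ≈ 89.36°
pole (s+20): 20 + j357 → |·| = √(20²+357²) = √127849 ≈ 357.56, ∠ = arctan(357/20) ≈ 86.79°
|H| = 1000 · 3.7403e+05 / 1.2766e+05 ≈ 2929.9
Gain = 20 log₁₀(2929.9) ≈ 69.34 dB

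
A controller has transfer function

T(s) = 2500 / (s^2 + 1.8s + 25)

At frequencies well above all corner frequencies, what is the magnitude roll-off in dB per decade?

Each pole contributes −20 dB/decade at high frequency; each zero contributes +20 dB/decade.
Net: 0 zero(s) − 2 pole(s) → -40 dB/decade.

-40 dB/decade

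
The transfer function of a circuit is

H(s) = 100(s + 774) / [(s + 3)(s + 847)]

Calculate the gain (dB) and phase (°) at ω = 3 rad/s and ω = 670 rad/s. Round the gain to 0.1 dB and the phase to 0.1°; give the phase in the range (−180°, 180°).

ω = 3: 26.7 dB, -45.0°; ω = 670: -17.0 dB, -87.2°

At s = jω = j3:
zero (s+774): 774 + j3 → |·| = √(774²+3²) = √599085 ≈ 774.01, ∠ = arctan(3/774) ≈ 0.22°
pole (s+3): 3 + j3 → |·| = √(3²+3²) = √18 ≈ 4.2426, ∠ = arctan(3/3) ≈ 45.00°
pole (s+847): 847 + j3 → |·| = √(847²+3²) = √717418 ≈ 847.01, ∠ = arctan(3/847) ≈ 0.20°
|H| = 100 · 774.01 / 3593.5 ≈ 21.539
Gain = 20 log₁₀(21.539) ≈ 26.66 dB
∠H = 0.22° − 45.20° = -44.98°

At s = jω = j670:
zero (s+774): 774 + j670 → |·| = √(774²+670²) = √1047976 ≈ 1023.7, ∠ = arctan(670/774) ≈ 40.88°
pole (s+3): 3 + j670 → |·| = √(3²+670²) = √448909 ≈ 670.01, ∠ = arctan(670/3) ≈ 89.74°
pole (s+847): 847 + j670 → |·| = √(847²+670²) = √1166309 ≈ 1080, ∠ = arctan(670/847) ≈ 38.34°
|H| = 100 · 1023.7 / 7.2361e+05 ≈ 0.14147
Gain = 20 log₁₀(0.14147) ≈ -16.99 dB
∠H = 40.88° − 128.08° = -87.20°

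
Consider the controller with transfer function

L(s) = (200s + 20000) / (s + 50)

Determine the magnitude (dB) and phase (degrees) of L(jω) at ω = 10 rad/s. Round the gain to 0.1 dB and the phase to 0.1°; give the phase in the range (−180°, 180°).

Substitute s = j10:
Numerator: 200(j10) + 20000 = 20000 + j2000
Denominator: (j10) + 50 = 50 + j10
|N| = √(20000² + 2000²) ≈ 20100, ∠N ≈ 5.71°
|D| = √(50² + 10²) ≈ 50.99, ∠D ≈ 11.31°
|L| = 20100 / 50.99 ≈ 394.19
Gain = 20 log₁₀(394.19) ≈ 51.91 dB
∠L = 5.71° − 11.31° = -5.60°

51.9 dB, -5.6°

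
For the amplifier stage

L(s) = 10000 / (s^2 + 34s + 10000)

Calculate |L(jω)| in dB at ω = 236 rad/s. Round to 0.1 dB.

At s = jω = j236:
quadratic: (j236)² + 34·j236 + 10000 = -45696 + j8024 → |·| ≈ 46395, ∠ ≈ 170.04°
|L| = 10000 / 46395 ≈ 0.21554
Gain = 20 log₁₀(0.21554) ≈ -13.33 dB

-13.3 dB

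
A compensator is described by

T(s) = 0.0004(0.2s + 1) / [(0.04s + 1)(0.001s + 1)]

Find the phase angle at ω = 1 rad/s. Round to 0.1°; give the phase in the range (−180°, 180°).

9.0°

At ω = 1 rad/s:
zero (1 + j1·0.2) = 1 + j0.2 → |·| ≈ 1.0198, ∠ ≈ 11.31°
pole (1 + j1·0.04) = 1 + j0.04 → |·| ≈ 1.0008, ∠ ≈ 2.29°
pole (1 + j1·0.001) = 1 + j0.001 → |·| ≈ 1, ∠ ≈ 0.06°
∠T = (11.31°) − (2.29° + 0.06°) = 8.96°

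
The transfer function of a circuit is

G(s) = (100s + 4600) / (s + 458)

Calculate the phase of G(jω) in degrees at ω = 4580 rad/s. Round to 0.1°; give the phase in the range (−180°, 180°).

Substitute s = j4580:
Numerator: 100(j4580) + 4600 = 4600 + j458000
Denominator: (j4580) + 458 = 458 + j4580
|N| = √(4600² + 458000²) ≈ 4.5802e+05, ∠N ≈ 89.42°
|D| = √(458² + 4580²) ≈ 4602.8, ∠D ≈ 84.29°
∠G = 89.42° − 84.29° = 5.13°

5.1°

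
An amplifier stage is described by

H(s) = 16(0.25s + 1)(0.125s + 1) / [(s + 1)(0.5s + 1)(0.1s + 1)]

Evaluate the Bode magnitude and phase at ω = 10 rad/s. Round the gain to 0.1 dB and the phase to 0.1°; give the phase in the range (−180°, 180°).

-0.4 dB, -88.4°

At ω = 10 rad/s:
zero (1 + j10·0.25) = 1 + j2.5 → |·| ≈ 2.6926, ∠ ≈ 68.20°
zero (1 + j10·0.125) = 1 + j1.25 → |·| ≈ 1.6008, ∠ ≈ 51.34°
pole (1 + j10·1) = 1 + j10 → |·| ≈ 10.05, ∠ ≈ 84.29°
pole (1 + j10·0.5) = 1 + j5 → |·| ≈ 5.099, ∠ ≈ 78.69°
pole (1 + j10·0.1) = 1 + j1 → |·| ≈ 1.4142, ∠ ≈ 45.00°
|H| = 16 · 2.6926 · 1.6008 / (10.05 · 5.099 · 1.4142) ≈ 0.95163
Gain = 20 log₁₀(0.95163) ≈ -0.43 dB
∠H = (68.20° + 51.34°) − (84.29° + 78.69° + 45.00°) = -88.44°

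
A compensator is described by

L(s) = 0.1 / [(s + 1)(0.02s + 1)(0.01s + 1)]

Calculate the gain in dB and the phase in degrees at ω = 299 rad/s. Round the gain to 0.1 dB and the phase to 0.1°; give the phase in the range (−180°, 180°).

-95.1 dB, 118.2°

At ω = 299 rad/s:
pole (1 + j299·1) = 1 + j299 → |·| ≈ 299, ∠ ≈ 89.81°
pole (1 + j299·0.02) = 1 + j5.98 → |·| ≈ 6.063, ∠ ≈ 80.51°
pole (1 + j299·0.01) = 1 + j2.99 → |·| ≈ 3.1528, ∠ ≈ 71.51°
|L| = 0.1 · 1 / (299 · 6.063 · 3.1528) ≈ 1.7496e-05
Gain = 20 log₁₀(1.7496e-05) ≈ -95.14 dB
∠L = (0°) − (89.81° + 80.51° + 71.51°) = -241.83° ≡ 118.17° (principal value)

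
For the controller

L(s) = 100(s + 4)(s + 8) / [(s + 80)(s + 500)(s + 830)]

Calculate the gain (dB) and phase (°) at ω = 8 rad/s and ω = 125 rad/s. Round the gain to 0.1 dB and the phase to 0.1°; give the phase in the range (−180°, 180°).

At s = jω = j8:
zero (s+4): 4 + j8 → |·| = √(4²+8²) = √80 ≈ 8.9443, ∠ = arctan(8/4) ≈ 63.43°
zero (s+8): 8 + j8 → |·| = √(8²+8²) = √128 ≈ 11.314, ∠ = arctan(8/8) ≈ 45.00°
pole (s+80): 80 + j8 → |·| = √(80²+8²) = √6464 ≈ 80.399, ∠ = arctan(8/80) ≈ 5.71°
pole (s+500): 500 + j8 → |·| = √(500²+8²) = √250064 ≈ 500.06, ∠ = arctan(8/500) ≈ 0.92°
pole (s+830): 830 + j8 → |·| = √(830²+8²) = √688964 ≈ 830.04, ∠ = arctan(8/830) ≈ 0.55°
|L| = 100 · 101.2 / 3.3371e+07 ≈ 0.00030326
Gain = 20 log₁₀(0.00030326) ≈ -70.36 dB
∠L = 108.43° − 7.18° = 101.25°

At s = jω = j125:
zero (s+4): 4 + j125 → |·| = √(4²+125²) = √15641 ≈ 125.06, ∠ = arctan(125/4) ≈ 88.17°
zero (s+8): 8 + j125 → |·| = √(8²+125²) = √15689 ≈ 125.26, ∠ = arctan(125/8) ≈ 86.34°
pole (s+80): 80 + j125 → |·| = √(80²+125²) = √22025 ≈ 148.41, ∠ = arctan(125/80) ≈ 57.38°
pole (s+500): 500 + j125 → |·| = √(500²+125²) = √265625 ≈ 515.39, ∠ = arctan(125/500) ≈ 14.04°
pole (s+830): 830 + j125 → |·| = √(830²+125²) = √704525 ≈ 839.36, ∠ = arctan(125/830) ≈ 8.56°
|L| = 100 · 15665 / 6.4202e+07 ≈ 0.0244
Gain = 20 log₁₀(0.0244) ≈ -32.25 dB
∠L = 174.51° − 79.98° = 94.53°

ω = 8: -70.4 dB, 101.3°; ω = 125: -32.3 dB, 94.5°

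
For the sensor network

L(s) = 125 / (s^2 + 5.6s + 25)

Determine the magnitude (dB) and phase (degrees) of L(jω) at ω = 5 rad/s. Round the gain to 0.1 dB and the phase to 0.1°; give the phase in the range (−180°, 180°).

13.0 dB, -90.0°

At s = jω = j5:
quadratic: (j5)² + 5.6·j5 + 25 = 0 + j28 → |·| ≈ 28, ∠ ≈ 90.00°
|L| = 125 / 28 ≈ 4.4643
Gain = 20 log₁₀(4.4643) ≈ 13.00 dB
∠L = 0.00° − 90.00° = -90.00°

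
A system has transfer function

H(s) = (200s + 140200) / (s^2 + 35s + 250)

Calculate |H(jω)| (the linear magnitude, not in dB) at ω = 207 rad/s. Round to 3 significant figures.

Substitute s = j207:
Numerator: 200(j207) + 140200 = 140200 + j41400
Denominator: (j207)^2 + 35(j207) + 250 = -42599 + j7245
|N| = √(140200² + 41400²) ≈ 1.4618e+05, ∠N ≈ 16.45°
|D| = √(42599² + 7245²) ≈ 43211, ∠D ≈ 170.35°
|H| = 1.4618e+05 / 43211 ≈ 3.3829

3.38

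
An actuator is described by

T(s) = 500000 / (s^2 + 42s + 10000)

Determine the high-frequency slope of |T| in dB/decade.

-40 dB/decade

Each pole contributes −20 dB/decade at high frequency; each zero contributes +20 dB/decade.
Net: 0 zero(s) − 2 pole(s) → -40 dB/decade.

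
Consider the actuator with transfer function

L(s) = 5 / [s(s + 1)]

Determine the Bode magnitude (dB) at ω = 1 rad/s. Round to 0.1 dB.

At s = jω = j1:
pole (s+1): 1 + j1 → |·| = √(1²+1²) = √2 ≈ 1.4142, ∠ = arctan(1/1) ≈ 45.00°
pole at origin: |s| = 1, ∠ = 90.00° (in denominator)
|L| = 5 / 1.4142 ≈ 3.5356
Gain = 20 log₁₀(3.5356) ≈ 10.97 dB

11.0 dB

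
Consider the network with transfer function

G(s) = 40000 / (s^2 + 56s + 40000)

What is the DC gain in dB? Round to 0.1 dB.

G(0) = 40000 / 40000 = 1
20 log₁₀(1) ≈ 0.00 dB

0.0 dB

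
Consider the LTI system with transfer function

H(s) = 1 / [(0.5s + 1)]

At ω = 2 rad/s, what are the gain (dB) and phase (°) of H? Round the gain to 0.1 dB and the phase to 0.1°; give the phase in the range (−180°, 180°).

-3.0 dB, -45.0°

At ω = 2 rad/s:
pole (1 + j2·0.5) = 1 + j1 → |·| ≈ 1.4142, ∠ ≈ 45.00°
|H| = 1 · 1 / (1.4142) ≈ 0.70711
Gain = 20 log₁₀(0.70711) ≈ -3.01 dB
∠H = (0°) − (45.00°) = -45.00°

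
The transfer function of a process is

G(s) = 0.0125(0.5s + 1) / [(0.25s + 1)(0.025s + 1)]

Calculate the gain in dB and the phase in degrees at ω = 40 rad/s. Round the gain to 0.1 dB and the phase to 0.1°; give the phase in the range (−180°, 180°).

At ω = 40 rad/s:
zero (1 + j40·0.5) = 1 + j20 → |·| ≈ 20.025, ∠ ≈ 87.14°
pole (1 + j40·0.25) = 1 + j10 → |·| ≈ 10.05, ∠ ≈ 84.29°
pole (1 + j40·0.025) = 1 + j1 → |·| ≈ 1.4142, ∠ ≈ 45.00°
|G| = 0.0125 · 20.025 / (10.05 · 1.4142) ≈ 0.017612
Gain = 20 log₁₀(0.017612) ≈ -35.08 dB
∠G = (87.14°) − (84.29° + 45.00°) = -42.15°

-35.1 dB, -42.2°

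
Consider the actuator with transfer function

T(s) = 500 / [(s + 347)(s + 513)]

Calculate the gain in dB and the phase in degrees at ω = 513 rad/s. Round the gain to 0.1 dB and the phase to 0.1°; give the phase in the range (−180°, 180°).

-59.1 dB, -100.9°

At s = jω = j513:
pole (s+347): 347 + j513 → |·| = √(347²+513²) = √383578 ≈ 619.34, ∠ = arctan(513/347) ≈ 55.93°
pole (s+513): 513 + j513 → |·| = √(513²+513²) = √526338 ≈ 725.49, ∠ = arctan(513/513) ≈ 45.00°
|T| = 500 / 4.4932e+05 ≈ 0.0011128
Gain = 20 log₁₀(0.0011128) ≈ -59.07 dB
∠T = 0.00° − 100.93° = -100.93°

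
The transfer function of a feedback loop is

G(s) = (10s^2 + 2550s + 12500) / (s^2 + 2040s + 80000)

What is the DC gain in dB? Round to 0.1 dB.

-16.1 dB

G(0) = 12500 / 80000 = 0.15625
20 log₁₀(0.15625) ≈ -16.12 dB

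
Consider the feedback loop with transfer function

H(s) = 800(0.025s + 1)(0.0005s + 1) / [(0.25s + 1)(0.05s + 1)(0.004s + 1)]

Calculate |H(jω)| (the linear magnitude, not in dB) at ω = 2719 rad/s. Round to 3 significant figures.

0.0909

At ω = 2719 rad/s:
zero (1 + j2719·0.025) = 1 + j67.975 → |·| ≈ 67.982, ∠ ≈ 89.16°
zero (1 + j2719·0.0005) = 1 + j1.3595 → |·| ≈ 1.6877, ∠ ≈ 53.66°
pole (1 + j2719·0.25) = 1 + j679.75 → |·| ≈ 679.75, ∠ ≈ 89.92°
pole (1 + j2719·0.05) = 1 + j135.95 → |·| ≈ 135.95, ∠ ≈ 89.58°
pole (1 + j2719·0.004) = 1 + j10.876 → |·| ≈ 10.922, ∠ ≈ 84.75°
|H| = 800 · 67.982 · 1.6877 / (679.75 · 135.95 · 10.922) ≈ 0.090939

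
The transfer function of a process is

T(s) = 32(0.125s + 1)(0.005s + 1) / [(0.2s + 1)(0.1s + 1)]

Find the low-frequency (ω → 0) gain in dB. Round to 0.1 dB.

30.1 dB

T(0) = 32 · 1 / 1 = 32
20 log₁₀(32) ≈ 30.10 dB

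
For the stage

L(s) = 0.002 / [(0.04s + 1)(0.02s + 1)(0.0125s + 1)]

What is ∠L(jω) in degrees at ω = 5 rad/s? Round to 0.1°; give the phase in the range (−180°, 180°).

At ω = 5 rad/s:
pole (1 + j5·0.04) = 1 + j0.2 → |·| ≈ 1.0198, ∠ ≈ 11.31°
pole (1 + j5·0.02) = 1 + j0.1 → |·| ≈ 1.005, ∠ ≈ 5.71°
pole (1 + j5·0.0125) = 1 + j0.0625 → |·| ≈ 1.002, ∠ ≈ 3.58°
∠L = (0°) − (11.31° + 5.71° + 3.58°) = -20.60°

-20.6°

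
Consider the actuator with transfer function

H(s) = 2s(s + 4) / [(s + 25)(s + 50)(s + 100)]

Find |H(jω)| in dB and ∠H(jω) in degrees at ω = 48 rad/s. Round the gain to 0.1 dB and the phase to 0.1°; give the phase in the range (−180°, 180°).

At s = jω = j48:
zero (s+4): 4 + j48 → |·| = √(4²+48²) = √2320 ≈ 48.166, ∠ = arctan(48/4) ≈ 85.24°
zero at origin: s = j48 → |·| = 48, ∠ = 90.00°
pole (s+25): 25 + j48 → |·| = √(25²+48²) = √2929 ≈ 54.12, ∠ = arctan(48/25) ≈ 62.49°
pole (s+50): 50 + j48 → |·| = √(50²+48²) = √4804 ≈ 69.311, ∠ = arctan(48/50) ≈ 43.83°
pole (s+100): 100 + j48 → |·| = √(100²+48²) = √12304 ≈ 110.92, ∠ = arctan(48/100) ≈ 25.64°
|H| = 2 · 2312 / 4.1607e+05 ≈ 0.011114
Gain = 20 log₁₀(0.011114) ≈ -39.08 dB
∠H = 175.24° − 131.96° = 43.28°

-39.1 dB, 43.3°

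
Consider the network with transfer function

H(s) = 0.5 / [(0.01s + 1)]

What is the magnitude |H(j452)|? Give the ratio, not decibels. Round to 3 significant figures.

At ω = 452 rad/s:
pole (1 + j452·0.01) = 1 + j4.52 → |·| ≈ 4.6293, ∠ ≈ 77.52°
|H| = 0.5 · 1 / (4.6293) ≈ 0.10801

0.108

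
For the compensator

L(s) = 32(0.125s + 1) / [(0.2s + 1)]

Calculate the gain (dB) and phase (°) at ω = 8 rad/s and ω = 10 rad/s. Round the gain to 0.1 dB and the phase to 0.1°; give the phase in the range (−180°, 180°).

ω = 8: 27.6 dB, -13.0°; ω = 10: 27.2 dB, -12.1°

At ω = 8 rad/s:
zero (1 + j8·0.125) = 1 + j1 → |·| ≈ 1.4142, ∠ ≈ 45.00°
pole (1 + j8·0.2) = 1 + j1.6 → |·| ≈ 1.8868, ∠ ≈ 57.99°
|L| = 32 · 1.4142 / (1.8868) ≈ 23.985
Gain = 20 log₁₀(23.985) ≈ 27.60 dB
∠L = (45.00°) − (57.99°) = -12.99°

At ω = 10 rad/s:
zero (1 + j10·0.125) = 1 + j1.25 → |·| ≈ 1.6008, ∠ ≈ 51.34°
pole (1 + j10·0.2) = 1 + j2 → |·| ≈ 2.2361, ∠ ≈ 63.43°
|L| = 32 · 1.6008 / (2.2361) ≈ 22.908
Gain = 20 log₁₀(22.908) ≈ 27.20 dB
∠L = (51.34°) − (63.43°) = -12.09°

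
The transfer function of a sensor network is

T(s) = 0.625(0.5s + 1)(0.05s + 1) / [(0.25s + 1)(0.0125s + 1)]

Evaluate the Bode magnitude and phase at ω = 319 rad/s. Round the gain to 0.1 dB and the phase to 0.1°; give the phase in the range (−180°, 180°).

13.7 dB, 10.9°

At ω = 319 rad/s:
zero (1 + j319·0.5) = 1 + j159.5 → |·| ≈ 159.5, ∠ ≈ 89.64°
zero (1 + j319·0.05) = 1 + j15.95 → |·| ≈ 15.981, ∠ ≈ 86.41°
pole (1 + j319·0.25) = 1 + j79.75 → |·| ≈ 79.756, ∠ ≈ 89.28°
pole (1 + j319·0.0125) = 1 + j3.9875 → |·| ≈ 4.111, ∠ ≈ 75.92°
|T| = 0.625 · 159.5 · 15.981 / (79.756 · 4.111) ≈ 4.8589
Gain = 20 log₁₀(4.8589) ≈ 13.73 dB
∠T = (89.64° + 86.41°) − (89.28° + 75.92°) = 10.85°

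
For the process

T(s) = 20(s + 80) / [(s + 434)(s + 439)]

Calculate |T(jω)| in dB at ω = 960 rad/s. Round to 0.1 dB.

-35.2 dB

At s = jω = j960:
zero (s+80): 80 + j960 → |·| = √(80²+960²) = √928000 ≈ 963.33, ∠ = arctan(960/80) ≈ 85.24°
pole (s+434): 434 + j960 → |·| = √(434²+960²) = √1109956 ≈ 1053.5, ∠ = arctan(960/434) ≈ 65.67°
pole (s+439): 439 + j960 → |·| = √(439²+960²) = √1114321 ≈ 1055.6, ∠ = arctan(960/439) ≈ 65.43°
|T| = 20 · 963.33 / 1.1121e+06 ≈ 0.017325
Gain = 20 log₁₀(0.017325) ≈ -35.23 dB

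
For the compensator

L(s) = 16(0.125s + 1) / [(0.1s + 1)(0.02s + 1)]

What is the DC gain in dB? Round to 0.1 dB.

24.1 dB

L(0) = 16 · 1 / 1 = 16
20 log₁₀(16) ≈ 24.08 dB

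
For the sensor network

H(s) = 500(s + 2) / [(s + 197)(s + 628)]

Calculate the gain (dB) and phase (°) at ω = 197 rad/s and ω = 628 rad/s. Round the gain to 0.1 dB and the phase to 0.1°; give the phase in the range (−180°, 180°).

At s = jω = j197:
zero (s+2): 2 + j197 → |·| = √(2²+197²) = √38813 ≈ 197.01, ∠ = arctan(197/2) ≈ 89.42°
pole (s+197): 197 + j197 → |·| = √(197²+197²) = √77618 ≈ 278.6, ∠ = arctan(197/197) ≈ 45.00°
pole (s+628): 628 + j197 → |·| = √(628²+197²) = √433193 ≈ 658.17, ∠ = arctan(197/628) ≈ 17.42°
|H| = 500 · 197.01 / 1.8337e+05 ≈ 0.53719
Gain = 20 log₁₀(0.53719) ≈ -5.40 dB
∠H = 89.42° − 62.42° = 27.00°

At s = jω = j628:
zero (s+2): 2 + j628 → |·| = √(2²+628²) = √394388 ≈ 628, ∠ = arctan(628/2) ≈ 89.82°
pole (s+197): 197 + j628 → |·| = √(197²+628²) = √433193 ≈ 658.17, ∠ = arctan(628/197) ≈ 72.58°
pole (s+628): 628 + j628 → |·| = √(628²+628²) = √788768 ≈ 888.13, ∠ = arctan(628/628) ≈ 45.00°
|H| = 500 · 628 / 5.8454e+05 ≈ 0.53717
Gain = 20 log₁₀(0.53717) ≈ -5.40 dB
∠H = 89.82° − 117.58° = -27.76°

ω = 197: -5.4 dB, 27.0°; ω = 628: -5.4 dB, -27.8°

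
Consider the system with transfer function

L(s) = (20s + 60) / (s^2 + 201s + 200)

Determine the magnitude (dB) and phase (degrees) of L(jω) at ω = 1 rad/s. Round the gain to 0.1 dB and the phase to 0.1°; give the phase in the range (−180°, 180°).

Substitute s = j1:
Numerator: 20(j1) + 60 = 60 + j20
Denominator: (j1)^2 + 201(j1) + 200 = 199 + j201
|N| = √(60² + 20²) ≈ 63.246, ∠N ≈ 18.43°
|D| = √(199² + 201²) ≈ 282.85, ∠D ≈ 45.29°
|L| = 63.246 / 282.85 ≈ 0.2236
Gain = 20 log₁₀(0.2236) ≈ -13.01 dB
∠L = 18.43° − 45.29° = -26.86°

-13.0 dB, -26.9°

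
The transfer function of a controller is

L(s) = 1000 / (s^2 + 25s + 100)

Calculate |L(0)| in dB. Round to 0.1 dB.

L(0) = 1000 / 100 = 10
20 log₁₀(10) ≈ 20.00 dB

20.0 dB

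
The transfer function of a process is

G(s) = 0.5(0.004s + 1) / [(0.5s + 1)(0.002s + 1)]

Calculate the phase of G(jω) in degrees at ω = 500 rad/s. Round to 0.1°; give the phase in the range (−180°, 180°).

At ω = 500 rad/s:
zero (1 + j500·0.004) = 1 + j2 → |·| ≈ 2.2361, ∠ ≈ 63.43°
pole (1 + j500·0.5) = 1 + j250 → |·| ≈ 250, ∠ ≈ 89.77°
pole (1 + j500·0.002) = 1 + j1 → |·| ≈ 1.4142, ∠ ≈ 45.00°
∠G = (63.43°) − (89.77° + 45.00°) = -71.34°

-71.3°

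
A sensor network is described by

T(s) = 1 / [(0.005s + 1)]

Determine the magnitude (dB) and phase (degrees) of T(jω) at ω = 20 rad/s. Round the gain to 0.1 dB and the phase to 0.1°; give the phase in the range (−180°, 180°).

-0.0 dB, -5.7°

At ω = 20 rad/s:
pole (1 + j20·0.005) = 1 + j0.1 → |·| ≈ 1.005, ∠ ≈ 5.71°
|T| = 1 · 1 / (1.005) ≈ 0.99502
Gain = 20 log₁₀(0.99502) ≈ -0.04 dB
∠T = (0°) − (5.71°) = -5.71°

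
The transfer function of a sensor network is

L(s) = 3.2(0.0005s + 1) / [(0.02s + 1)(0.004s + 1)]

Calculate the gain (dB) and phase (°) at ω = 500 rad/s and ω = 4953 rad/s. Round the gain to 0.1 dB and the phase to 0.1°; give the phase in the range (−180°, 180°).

At ω = 500 rad/s:
zero (1 + j500·0.0005) = 1 + j0.25 → |·| ≈ 1.0308, ∠ ≈ 14.04°
pole (1 + j500·0.02) = 1 + j10 → |·| ≈ 10.05, ∠ ≈ 84.29°
pole (1 + j500·0.004) = 1 + j2 → |·| ≈ 2.2361, ∠ ≈ 63.43°
|L| = 3.2 · 1.0308 / (10.05 · 2.2361) ≈ 0.14678
Gain = 20 log₁₀(0.14678) ≈ -16.67 dB
∠L = (14.04°) − (84.29° + 63.43°) = -133.68°

At ω = 4953 rad/s:
zero (1 + j4953·0.0005) = 1 + j2.4765 → |·| ≈ 2.6708, ∠ ≈ 68.01°
pole (1 + j4953·0.02) = 1 + j99.06 → |·| ≈ 99.065, ∠ ≈ 89.42°
pole (1 + j4953·0.004) = 1 + j19.812 → |·| ≈ 19.837, ∠ ≈ 87.11°
|L| = 3.2 · 2.6708 / (99.065 · 19.837) ≈ 0.0043491
Gain = 20 log₁₀(0.0043491) ≈ -47.23 dB
∠L = (68.01°) − (89.42° + 87.11°) = -108.52°

ω = 500: -16.7 dB, -133.7°; ω = 4953: -47.2 dB, -108.5°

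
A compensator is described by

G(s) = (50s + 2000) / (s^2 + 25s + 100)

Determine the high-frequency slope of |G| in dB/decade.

Each pole contributes −20 dB/decade at high frequency; each zero contributes +20 dB/decade.
Net: 1 zero(s) − 2 pole(s) → -20 dB/decade.

-20 dB/decade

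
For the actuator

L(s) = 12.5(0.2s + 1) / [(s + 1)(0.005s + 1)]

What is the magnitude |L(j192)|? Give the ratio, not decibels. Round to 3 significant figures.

1.80

At ω = 192 rad/s:
zero (1 + j192·0.2) = 1 + j38.4 → |·| ≈ 38.413, ∠ ≈ 88.51°
pole (1 + j192·1) = 1 + j192 → |·| ≈ 192, ∠ ≈ 89.70°
pole (1 + j192·0.005) = 1 + j0.96 → |·| ≈ 1.3862, ∠ ≈ 43.83°
|L| = 12.5 · 38.413 / (192 · 1.3862) ≈ 1.8041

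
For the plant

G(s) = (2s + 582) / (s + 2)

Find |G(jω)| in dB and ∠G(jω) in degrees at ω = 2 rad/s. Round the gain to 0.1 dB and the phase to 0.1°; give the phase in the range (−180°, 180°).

Substitute s = j2:
Numerator: 2(j2) + 582 = 582 + j4
Denominator: (j2) + 2 = 2 + j2
|N| = √(582² + 4²) ≈ 582.01, ∠N ≈ 0.39°
|D| = √(2² + 2²) ≈ 2.8284, ∠D ≈ 45.00°
|G| = 582.01 / 2.8284 ≈ 205.77
Gain = 20 log₁₀(205.77) ≈ 46.27 dB
∠G = 0.39° − 45.00° = -44.61°

46.3 dB, -44.6°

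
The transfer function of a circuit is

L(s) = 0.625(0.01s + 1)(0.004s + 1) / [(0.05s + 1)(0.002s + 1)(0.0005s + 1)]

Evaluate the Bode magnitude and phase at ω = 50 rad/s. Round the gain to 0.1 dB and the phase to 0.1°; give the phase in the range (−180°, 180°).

-11.6 dB, -37.5°

At ω = 50 rad/s:
zero (1 + j50·0.01) = 1 + j0.5 → |·| ≈ 1.118, ∠ ≈ 26.57°
zero (1 + j50·0.004) = 1 + j0.2 → |·| ≈ 1.0198, ∠ ≈ 11.31°
pole (1 + j50·0.05) = 1 + j2.5 → |·| ≈ 2.6926, ∠ ≈ 68.20°
pole (1 + j50·0.002) = 1 + j0.1 → |·| ≈ 1.005, ∠ ≈ 5.71°
pole (1 + j50·0.0005) = 1 + j0.025 → |·| ≈ 1.0003, ∠ ≈ 1.43°
|L| = 0.625 · 1.118 · 1.0198 / (2.6926 · 1.005 · 1.0003) ≈ 0.26325
Gain = 20 log₁₀(0.26325) ≈ -11.59 dB
∠L = (26.57° + 11.31°) − (68.20° + 5.71° + 1.43°) = -37.46°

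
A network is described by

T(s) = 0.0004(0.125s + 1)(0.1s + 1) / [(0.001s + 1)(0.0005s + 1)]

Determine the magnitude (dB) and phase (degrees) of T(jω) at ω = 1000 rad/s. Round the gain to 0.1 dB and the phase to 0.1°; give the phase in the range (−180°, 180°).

At ω = 1000 rad/s:
zero (1 + j1000·0.125) = 1 + j125 → |·| ≈ 125, ∠ ≈ 89.54°
zero (1 + j1000·0.1) = 1 + j100 → |·| ≈ 100, ∠ ≈ 89.43°
pole (1 + j1000·0.001) = 1 + j1 → |·| ≈ 1.4142, ∠ ≈ 45.00°
pole (1 + j1000·0.0005) = 1 + j0.5 → |·| ≈ 1.118, ∠ ≈ 26.57°
|T| = 0.0004 · 125 · 100 / (1.4142 · 1.118) ≈ 3.1624
Gain = 20 log₁₀(3.1624) ≈ 10.00 dB
∠T = (89.54° + 89.43°) − (45.00° + 26.57°) = 107.40°

10.0 dB, 107.4°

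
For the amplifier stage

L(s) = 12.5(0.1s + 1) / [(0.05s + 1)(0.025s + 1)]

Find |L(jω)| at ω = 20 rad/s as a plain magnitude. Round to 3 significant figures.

At ω = 20 rad/s:
zero (1 + j20·0.1) = 1 + j2 → |·| ≈ 2.2361, ∠ ≈ 63.43°
pole (1 + j20·0.05) = 1 + j1 → |·| ≈ 1.4142, ∠ ≈ 45.00°
pole (1 + j20·0.025) = 1 + j0.5 → |·| ≈ 1.118, ∠ ≈ 26.57°
|L| = 12.5 · 2.2361 / (1.4142 · 1.118) ≈ 17.679

17.7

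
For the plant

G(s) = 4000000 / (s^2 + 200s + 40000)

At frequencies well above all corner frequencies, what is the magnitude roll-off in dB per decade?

-40 dB/decade

Each pole contributes −20 dB/decade at high frequency; each zero contributes +20 dB/decade.
Net: 0 zero(s) − 2 pole(s) → -40 dB/decade.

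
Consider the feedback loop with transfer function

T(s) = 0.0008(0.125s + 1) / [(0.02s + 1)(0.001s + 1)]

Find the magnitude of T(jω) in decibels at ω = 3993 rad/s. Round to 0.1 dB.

-58.3 dB

At ω = 3993 rad/s:
zero (1 + j3993·0.125) = 1 + j499.125 → |·| ≈ 499.13, ∠ ≈ 89.89°
pole (1 + j3993·0.02) = 1 + j79.86 → |·| ≈ 79.866, ∠ ≈ 89.28°
pole (1 + j3993·0.001) = 1 + j3.993 → |·| ≈ 4.1163, ∠ ≈ 75.94°
|T| = 0.0008 · 499.13 / (79.866 · 4.1163) ≈ 0.0012146
Gain = 20 log₁₀(0.0012146) ≈ -58.31 dB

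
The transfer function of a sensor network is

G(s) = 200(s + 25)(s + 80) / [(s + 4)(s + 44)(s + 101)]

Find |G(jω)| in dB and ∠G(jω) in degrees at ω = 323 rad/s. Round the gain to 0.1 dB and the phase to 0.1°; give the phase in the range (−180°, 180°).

At s = jω = j323:
zero (s+25): 25 + j323 → |·| = √(25²+323²) = √104954 ≈ 323.97, ∠ = arctan(323/25) ≈ 85.57°
zero (s+80): 80 + j323 → |·| = √(80²+323²) = √110729 ≈ 332.76, ∠ = arctan(323/80) ≈ 76.09°
pole (s+4): 4 + j323 → |·| = √(4²+323²) = √104345 ≈ 323.02, ∠ = arctan(323/4) ≈ 89.29°
pole (s+44): 44 + j323 → |·| = √(44²+323²) = √106265 ≈ 325.98, ∠ = arctan(323/44) ≈ 82.24°
pole (s+101): 101 + j323 → |·| = √(101²+323²) = √114530 ≈ 338.42, ∠ = arctan(323/101) ≈ 72.64°
|G| = 200 · 1.078e+05 / 3.5635e+07 ≈ 0.60502
Gain = 20 log₁₀(0.60502) ≈ -4.36 dB
∠G = 161.66° − 244.17° = -82.51°

-4.4 dB, -82.5°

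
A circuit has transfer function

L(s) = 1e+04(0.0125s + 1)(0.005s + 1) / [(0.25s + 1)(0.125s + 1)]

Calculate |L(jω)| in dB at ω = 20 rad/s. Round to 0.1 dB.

At ω = 20 rad/s:
zero (1 + j20·0.0125) = 1 + j0.25 → |·| ≈ 1.0308, ∠ ≈ 14.04°
zero (1 + j20·0.005) = 1 + j0.1 → |·| ≈ 1.005, ∠ ≈ 5.71°
pole (1 + j20·0.25) = 1 + j5 → |·| ≈ 5.099, ∠ ≈ 78.69°
pole (1 + j20·0.125) = 1 + j2.5 → |·| ≈ 2.6926, ∠ ≈ 68.20°
|L| = 1e+04 · 1.0308 · 1.005 / (5.099 · 2.6926) ≈ 754.54
Gain = 20 log₁₀(754.54) ≈ 57.55 dB

57.6 dB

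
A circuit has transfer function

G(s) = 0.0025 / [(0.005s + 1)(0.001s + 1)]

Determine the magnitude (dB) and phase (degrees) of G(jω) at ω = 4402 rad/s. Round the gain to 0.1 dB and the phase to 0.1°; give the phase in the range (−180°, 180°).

At ω = 4402 rad/s:
pole (1 + j4402·0.005) = 1 + j22.01 → |·| ≈ 22.033, ∠ ≈ 87.40°
pole (1 + j4402·0.001) = 1 + j4.402 → |·| ≈ 4.5142, ∠ ≈ 77.20°
|G| = 0.0025 · 1 / (22.033 · 4.5142) ≈ 2.5135e-05
Gain = 20 log₁₀(2.5135e-05) ≈ -91.99 dB
∠G = (0°) − (87.40° + 77.20°) = -164.60°

-92.0 dB, -164.6°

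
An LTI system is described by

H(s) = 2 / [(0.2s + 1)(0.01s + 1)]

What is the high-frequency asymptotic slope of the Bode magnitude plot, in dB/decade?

Each pole contributes −20 dB/decade at high frequency; each zero contributes +20 dB/decade.
Net: 0 zero(s) − 2 pole(s) → -40 dB/decade.

-40 dB/decade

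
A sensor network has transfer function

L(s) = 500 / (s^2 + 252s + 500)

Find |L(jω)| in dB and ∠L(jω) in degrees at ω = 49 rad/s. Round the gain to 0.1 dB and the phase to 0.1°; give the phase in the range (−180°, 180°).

Substitute s = j49:
Numerator: 500 = 500 + j0
Denominator: (j49)^2 + 252(j49) + 500 = -1901 + j12348
|N| = √(500² + 0²) ≈ 500, ∠N ≈ 0.00°
|D| = √(1901² + 12348²) ≈ 12493, ∠D ≈ 98.75°
|L| = 500 / 12493 ≈ 0.040022
Gain = 20 log₁₀(0.040022) ≈ -27.95 dB
∠L = 0.00° − 98.75° = -98.75°

-28.0 dB, -98.8°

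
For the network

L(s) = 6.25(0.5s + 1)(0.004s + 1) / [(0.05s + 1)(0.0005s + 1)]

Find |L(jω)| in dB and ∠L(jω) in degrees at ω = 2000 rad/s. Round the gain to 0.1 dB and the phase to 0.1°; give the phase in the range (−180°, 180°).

At ω = 2000 rad/s:
zero (1 + j2000·0.5) = 1 + j1000 → |·| ≈ 1000, ∠ ≈ 89.94°
zero (1 + j2000·0.004) = 1 + j8 → |·| ≈ 8.0623, ∠ ≈ 82.87°
pole (1 + j2000·0.05) = 1 + j100 → |·| ≈ 100, ∠ ≈ 89.43°
pole (1 + j2000·0.0005) = 1 + j1 → |·| ≈ 1.4142, ∠ ≈ 45.00°
|L| = 6.25 · 1000 · 8.0623 / (100 · 1.4142) ≈ 356.31
Gain = 20 log₁₀(356.31) ≈ 51.04 dB
∠L = (89.94° + 82.87°) − (89.43° + 45.00°) = 38.38°

51.0 dB, 38.4°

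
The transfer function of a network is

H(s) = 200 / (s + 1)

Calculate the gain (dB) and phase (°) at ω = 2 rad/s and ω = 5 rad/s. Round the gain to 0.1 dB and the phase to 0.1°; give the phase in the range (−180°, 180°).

Substitute s = j2:
Numerator: 200 = 200 + j0
Denominator: (j2) + 1 = 1 + j2
|N| = √(200² + 0²) ≈ 200, ∠N ≈ 0.00°
|D| = √(1² + 2²) ≈ 2.2361, ∠D ≈ 63.43°
|H| = 200 / 2.2361 ≈ 89.441
Gain = 20 log₁₀(89.441) ≈ 39.03 dB
∠H = 0.00° − 63.43° = -63.43°

Substitute s = j5:
Numerator: 200 = 200 + j0
Denominator: (j5) + 1 = 1 + j5
|N| = √(200² + 0²) ≈ 200, ∠N ≈ 0.00°
|D| = √(1² + 5²) ≈ 5.099, ∠D ≈ 78.69°
|H| = 200 / 5.099 ≈ 39.223
Gain = 20 log₁₀(39.223) ≈ 31.87 dB
∠H = 0.00° − 78.69° = -78.69°

ω = 2: 39.0 dB, -63.4°; ω = 5: 31.9 dB, -78.7°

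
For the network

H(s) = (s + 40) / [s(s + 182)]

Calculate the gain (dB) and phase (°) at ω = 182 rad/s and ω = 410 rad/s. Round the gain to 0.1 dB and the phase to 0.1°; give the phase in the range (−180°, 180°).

ω = 182: -48.0 dB, -57.4°; ω = 410: -53.0 dB, -71.6°

At s = jω = j182:
zero (s+40): 40 + j182 → |·| = √(40²+182²) = √34724 ≈ 186.34, ∠ = arctan(182/40) ≈ 77.60°
pole (s+182): 182 + j182 → |·| = √(182²+182²) = √66248 ≈ 257.39, ∠ = arctan(182/182) ≈ 45.00°
pole at origin: |s| = 182, ∠ = 90.00° (in denominator)
|H| = 1 · 186.34 / 46845 ≈ 0.0039778
Gain = 20 log₁₀(0.0039778) ≈ -48.01 dB
∠H = 77.60° − 135.00° = -57.40°

At s = jω = j410:
zero (s+40): 40 + j410 → |·| = √(40²+410²) = √169700 ≈ 411.95, ∠ = arctan(410/40) ≈ 84.43°
pole (s+182): 182 + j410 → |·| = √(182²+410²) = √201224 ≈ 448.58, ∠ = arctan(410/182) ≈ 66.06°
pole at origin: |s| = 410, ∠ = 90.00° (in denominator)
|H| = 1 · 411.95 / 1.8392e+05 ≈ 0.0022398
Gain = 20 log₁₀(0.0022398) ≈ -53.00 dB
∠H = 84.43° − 156.06° = -71.63°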